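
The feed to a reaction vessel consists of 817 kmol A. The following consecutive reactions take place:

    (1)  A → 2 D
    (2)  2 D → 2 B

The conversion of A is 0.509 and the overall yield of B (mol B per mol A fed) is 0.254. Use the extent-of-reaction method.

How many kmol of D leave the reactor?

624 kmol

Conversion of A: A consumed = 1ξ₁ = 0.509 × 817 → ξ₁ = 415.9 kmol.
Yield of B: 2ξ₂ / 817 = 0.254 → ξ₂ = 103.8 kmol.
Outlet amounts (n = n₀ + Σ ν·ξ):
  A: 817 − 1(415.9) = 401.1
  D: 0 + 2(415.9) − 2(103.8) = 624.2
  B: 0 + 2(103.8) = 207.5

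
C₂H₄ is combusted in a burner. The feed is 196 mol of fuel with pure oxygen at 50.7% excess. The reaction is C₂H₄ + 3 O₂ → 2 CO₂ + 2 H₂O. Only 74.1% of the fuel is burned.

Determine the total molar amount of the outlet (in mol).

1080 mol

Stoichiometric O₂ = 3 × 196 = 588 mol; O₂ fed = 588 × 1.507 = 886.1 mol.
Fuel reacted = 0.741 × 196 → ξ = 145.2 mol.
Outlet (n = n₀ + ν ξ):
  C₂H₄: 196 − 1(145.2) = 50.76
  O₂: 886.1 − 3(145.2) = 450.4
  CO₂: 0 + 2(145.2) = 290.5
  H₂O: 0 + 2(145.2) = 290.5
Total out = 50.76 + 450.4 + 290.5 + 290.5 = 1082 mol.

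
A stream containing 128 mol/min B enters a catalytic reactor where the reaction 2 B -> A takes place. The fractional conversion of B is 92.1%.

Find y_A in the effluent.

B reacted = 0.921 × 128 = 117.9 mol/min; ν_B = −2, so ξ = 117.9/2 = 58.94 mol/min.
Outlet amounts (n = n₀ + ν ξ):
  B: 128 − 2(58.94) = 10.11
  A: 0 + 1(58.94) = 58.94
Total out = 69.06 mol/min; y_A = 58.94 / 69.06 = 0.8536.

0.854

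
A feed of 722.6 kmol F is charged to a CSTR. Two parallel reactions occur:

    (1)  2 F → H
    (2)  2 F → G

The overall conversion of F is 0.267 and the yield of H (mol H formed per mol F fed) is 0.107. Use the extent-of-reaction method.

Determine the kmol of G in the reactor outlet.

19.1 kmol

Yield of H: 1ξ₁ / 722.6 = 0.107 → ξ₁ = 77.32 kmol.
Conversion of F: 2ξ₁ + 2ξ₂ = 0.267 × 722.6 = 192.9 → ξ₂ = 19.15 kmol.
Outlet amounts (n = n₀ + Σ ν·ξ):
  F: 722.6 − 2(77.32) − 2(19.15) = 529.7
  H: 0 + 1(77.32) = 77.32
  G: 0 + 1(19.15) = 19.15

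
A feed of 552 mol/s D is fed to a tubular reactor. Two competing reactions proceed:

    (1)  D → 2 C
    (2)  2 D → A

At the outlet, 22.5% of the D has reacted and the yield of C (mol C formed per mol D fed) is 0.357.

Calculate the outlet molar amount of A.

12.8 mol/s

Yield of C: 2ξ₁ / 552 = 0.357 → ξ₁ = 98.53 mol/s.
Conversion of D: 1ξ₁ + 2ξ₂ = 0.225 × 552 = 124.2 → ξ₂ = 12.83 mol/s.
Outlet amounts (n = n₀ + Σ ν·ξ):
  D: 552 − 1(98.53) − 2(12.83) = 427.8
  C: 0 + 2(98.53) = 197.1
  A: 0 + 1(12.83) = 12.83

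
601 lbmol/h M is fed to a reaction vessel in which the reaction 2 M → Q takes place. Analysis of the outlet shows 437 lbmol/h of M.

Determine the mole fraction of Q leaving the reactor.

For M: n = n₀ − 2ξ → 437 = 601 − 2ξ, giving ξ = 82 lbmol/h.
Outlet amounts (n = n₀ + ν ξ):
  M: 601 − 2(82) = 437
  Q: 0 + 1(82) = 82
Total out = 519 lbmol/h; y_Q = 82 / 519 = 0.158.

0.158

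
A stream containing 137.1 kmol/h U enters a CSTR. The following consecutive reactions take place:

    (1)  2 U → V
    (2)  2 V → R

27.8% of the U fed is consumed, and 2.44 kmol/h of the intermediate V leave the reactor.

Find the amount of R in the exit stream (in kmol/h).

Conversion of U: U consumed = 2ξ₁ = 0.278 × 137.1 → ξ₁ = 19.06 kmol/h.
V balance: n_V = 0 + 1ξ₁ − 2ξ₂ = 2.44 → ξ₂ = (1·19.06 − 2.44)/2 = 8.308 kmol/h.
Outlet amounts (n = n₀ + Σ ν·ξ):
  U: 137.1 − 2(19.06) = 98.99
  V: 0 + 1(19.06) − 2(8.308) = 2.44
  R: 0 + 1(8.308) = 8.308

8.31 kmol/h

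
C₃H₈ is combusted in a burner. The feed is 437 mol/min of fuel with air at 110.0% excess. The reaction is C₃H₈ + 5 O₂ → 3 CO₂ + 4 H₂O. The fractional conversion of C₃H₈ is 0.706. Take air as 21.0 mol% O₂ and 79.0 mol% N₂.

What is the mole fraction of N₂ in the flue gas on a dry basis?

Stoichiometric O₂ = 5 × 437 = 2185 mol/min; O₂ fed = 2185 × 2.100 = 4588 mol/min.
N₂ fed = 4588 × 79/21 = 17260 mol/min.
Fuel reacted = 0.706 × 437 → ξ = 308.5 mol/min.
Outlet (n = n₀ + ν ξ):
  C₃H₈: 437 − 1(308.5) = 128.5
  O₂: 4588 − 5(308.5) = 3046
  N₂: 17260 (inert)
  CO₂: 0 + 3(308.5) = 925.6
  H₂O: 0 + 4(308.5) = 1234
Dry total = 21360 mol/min; y_N₂ (dry) = 17260 / 21360 = 0.8081.

0.808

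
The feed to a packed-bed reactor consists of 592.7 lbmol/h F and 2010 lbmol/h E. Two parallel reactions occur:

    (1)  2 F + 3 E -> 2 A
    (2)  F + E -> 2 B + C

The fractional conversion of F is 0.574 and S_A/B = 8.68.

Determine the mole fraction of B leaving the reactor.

Conversion of F: F consumed = 0.574 × 592.7 = 340.2 lbmol/h = 2ξ₁ + 1ξ₂.
Selectivity: 2ξ₁ / (2ξ₂) = 8.68 → ξ₁ = 8.68 ξ₂.
Substitute: (2·8.68 + 1) ξ₂ = 340.2 → ξ₂ = 18.53 lbmol/h, ξ₁ = 160.8 lbmol/h.
Outlet amounts (n = n₀ + Σ ν·ξ):
  F: 592.7 − 2(160.8) − 1(18.53) = 252.5
  E: 2010 − 3(160.8) − 1(18.53) = 1509
  A: 0 + 2(160.8) = 321.7
  B: 0 + 2(18.53) = 37.06
  C: 0 + 1(18.53) = 18.53
Total out = 2139 lbmol/h; y_B = 37.06 / 2139 = 0.01733.

0.0173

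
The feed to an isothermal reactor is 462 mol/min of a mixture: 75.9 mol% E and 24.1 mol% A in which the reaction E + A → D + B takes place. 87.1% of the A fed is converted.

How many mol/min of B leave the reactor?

A reacted = 0.871 × 111.3 = 96.98 mol/min; ν_A = −1, so ξ = 96.98/1 = 96.98 mol/min.
Outlet amounts (n = n₀ + ν ξ):
  E: 350.7 − 1(96.98) = 253.7
  A: 111.3 − 1(96.98) = 14.36
  D: 0 + 1(96.98) = 96.98
  B: 0 + 1(96.98) = 96.98

97 mol/min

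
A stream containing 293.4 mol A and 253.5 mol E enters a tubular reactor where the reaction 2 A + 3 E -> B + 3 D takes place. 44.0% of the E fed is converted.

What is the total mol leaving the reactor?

510 mol

E reacted = 0.44 × 253.5 = 111.5 mol; ν_E = −3, so ξ = 111.5/3 = 37.18 mol.
Outlet amounts (n = n₀ + ν ξ):
  A: 293.4 − 2(37.18) = 219
  E: 253.5 − 3(37.18) = 142
  B: 0 + 1(37.18) = 37.18
  D: 0 + 3(37.18) = 111.5
Total out = 219 + 142 + 37.18 + 111.5 = 509.7 mol.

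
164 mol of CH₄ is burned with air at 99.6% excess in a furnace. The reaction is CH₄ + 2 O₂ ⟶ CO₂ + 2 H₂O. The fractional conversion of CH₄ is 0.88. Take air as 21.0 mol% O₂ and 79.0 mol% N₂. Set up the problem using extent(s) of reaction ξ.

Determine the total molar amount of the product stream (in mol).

Stoichiometric O₂ = 2 × 164 = 328 mol; O₂ fed = 328 × 1.996 = 654.7 mol.
N₂ fed = 654.7 × 79/21 = 2463 mol.
Fuel reacted = 0.88 × 164 → ξ = 144.3 mol.
Outlet (n = n₀ + ν ξ):
  CH₄: 164 − 1(144.3) = 19.68
  O₂: 654.7 − 2(144.3) = 366
  N₂: 2463 (inert)
  CO₂: 0 + 1(144.3) = 144.3
  H₂O: 0 + 2(144.3) = 288.6
Total out = 19.68 + 366 + 2463 + 144.3 + 288.6 = 3282 mol.

3280 mol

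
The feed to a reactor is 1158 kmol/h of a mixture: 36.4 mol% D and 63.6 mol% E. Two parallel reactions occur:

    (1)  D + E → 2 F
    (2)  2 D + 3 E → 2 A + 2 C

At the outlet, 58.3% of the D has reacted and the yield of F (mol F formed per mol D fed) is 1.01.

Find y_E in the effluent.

0.415

Yield of F: 2ξ₁ / 421.5 = 1.01 → ξ₁ = 212.9 kmol/h.
Conversion of D: 1ξ₁ + 2ξ₂ = 0.583 × 421.5 = 245.7 → ξ₂ = 16.44 kmol/h.
Outlet amounts (n = n₀ + Σ ν·ξ):
  D: 421.5 − 1(212.9) − 2(16.44) = 175.8
  E: 736.5 − 1(212.9) − 3(16.44) = 474.3
  F: 0 + 2(212.9) = 425.7
  A: 0 + 2(16.44) = 32.88
  C: 0 + 2(16.44) = 32.88
Total out = 1142 kmol/h; y_E = 474.3 / 1142 = 0.4155.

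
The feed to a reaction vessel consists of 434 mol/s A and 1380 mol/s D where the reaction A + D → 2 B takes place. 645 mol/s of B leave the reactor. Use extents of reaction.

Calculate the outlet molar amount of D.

1060 mol/s

For B: n = n₀ + 2ξ → 645 = 0 + 2ξ, giving ξ = 322.5 mol/s.
Outlet amounts (n = n₀ + ν ξ):
  A: 434 − 1(322.5) = 111.5
  D: 1380 − 1(322.5) = 1058
  B: 0 + 2(322.5) = 645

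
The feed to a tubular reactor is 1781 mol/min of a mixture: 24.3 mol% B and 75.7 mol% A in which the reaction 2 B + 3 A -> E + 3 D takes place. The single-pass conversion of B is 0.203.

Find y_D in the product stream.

B reacted = 0.203 × 432.8 = 87.85 mol/min; ν_B = −2, so ξ = 87.85/2 = 43.93 mol/min.
Outlet amounts (n = n₀ + ν ξ):
  B: 432.8 − 2(43.93) = 344.9
  A: 1348 − 3(43.93) = 1216
  E: 0 + 1(43.93) = 43.93
  D: 0 + 3(43.93) = 131.8
Total out = 1737 mol/min; y_D = 131.8 / 1737 = 0.07586.

0.0759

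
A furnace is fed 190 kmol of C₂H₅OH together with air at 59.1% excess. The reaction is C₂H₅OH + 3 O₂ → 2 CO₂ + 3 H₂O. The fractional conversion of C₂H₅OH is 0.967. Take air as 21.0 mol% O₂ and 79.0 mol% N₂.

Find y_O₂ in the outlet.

Stoichiometric O₂ = 3 × 190 = 570 kmol; O₂ fed = 570 × 1.591 = 906.9 kmol.
N₂ fed = 906.9 × 79/21 = 3412 kmol.
Fuel reacted = 0.967 × 190 → ξ = 183.7 kmol.
Outlet (n = n₀ + ν ξ):
  C₂H₅OH: 190 − 1(183.7) = 6.27
  O₂: 906.9 − 3(183.7) = 355.7
  N₂: 3412 (inert)
  CO₂: 0 + 2(183.7) = 367.5
  H₂O: 0 + 3(183.7) = 551.2
Total out = 4692 kmol; y_O₂ = 355.7 / 4692 = 0.0758.

0.0758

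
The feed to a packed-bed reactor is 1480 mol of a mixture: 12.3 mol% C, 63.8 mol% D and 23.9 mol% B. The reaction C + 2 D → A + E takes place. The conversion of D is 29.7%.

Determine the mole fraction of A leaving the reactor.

0.105

D reacted = 0.297 × 944.2 = 280.4 mol; ν_D = −2, so ξ = 280.4/2 = 140.2 mol.
Outlet amounts (n = n₀ + ν ξ):
  C: 182 − 1(140.2) = 41.82
  D: 944.2 − 2(140.2) = 663.8
  A: 0 + 1(140.2) = 140.2
  E: 0 + 1(140.2) = 140.2
  B: 353.7 (inert)
Total out = 1340 mol; y_A = 140.2 / 1340 = 0.1047.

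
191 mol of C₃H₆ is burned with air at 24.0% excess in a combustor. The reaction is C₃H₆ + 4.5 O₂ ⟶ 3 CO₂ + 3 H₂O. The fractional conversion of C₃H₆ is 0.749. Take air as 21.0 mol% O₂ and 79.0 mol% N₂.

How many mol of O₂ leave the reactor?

Stoichiometric O₂ = 4.5 × 191 = 859.5 mol; O₂ fed = 859.5 × 1.240 = 1066 mol.
N₂ fed = 1066 × 79/21 = 4009 mol.
Fuel reacted = 0.749 × 191 → ξ = 143.1 mol.
Outlet (n = n₀ + ν ξ):
  C₃H₆: 191 − 1(143.1) = 47.94
  O₂: 1066 − 4.5(143.1) = 422
  N₂: 4009 (inert)
  CO₂: 0 + 3(143.1) = 429.2
  H₂O: 0 + 3(143.1) = 429.2

422 mol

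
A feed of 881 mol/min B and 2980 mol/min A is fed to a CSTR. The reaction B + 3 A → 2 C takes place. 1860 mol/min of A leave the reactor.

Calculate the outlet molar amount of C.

For A: n = n₀ − 3ξ → 1860 = 2980 − 3ξ, giving ξ = 373.3 mol/min.
Outlet amounts (n = n₀ + ν ξ):
  B: 881 − 1(373.3) = 507.7
  A: 2980 − 3(373.3) = 1860
  C: 0 + 2(373.3) = 746.7

747 mol/min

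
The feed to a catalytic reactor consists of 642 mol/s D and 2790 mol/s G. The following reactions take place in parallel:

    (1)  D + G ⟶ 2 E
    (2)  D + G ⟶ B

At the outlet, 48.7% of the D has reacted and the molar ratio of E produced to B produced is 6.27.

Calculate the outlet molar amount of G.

2480 mol/s

Conversion of D: D consumed = 0.487 × 642 = 312.7 mol/s = 1ξ₁ + 1ξ₂.
Selectivity: 2ξ₁ / (1ξ₂) = 6.27 → ξ₁ = 3.135 ξ₂.
Substitute: (1·3.135 + 1) ξ₂ = 312.7 → ξ₂ = 75.61 mol/s, ξ₁ = 237 mol/s.
Outlet amounts (n = n₀ + Σ ν·ξ):
  D: 642 − 1(237) − 1(75.61) = 329.3
  G: 2790 − 1(237) − 1(75.61) = 2477
  E: 0 + 2(237) = 474.1
  B: 0 + 1(75.61) = 75.61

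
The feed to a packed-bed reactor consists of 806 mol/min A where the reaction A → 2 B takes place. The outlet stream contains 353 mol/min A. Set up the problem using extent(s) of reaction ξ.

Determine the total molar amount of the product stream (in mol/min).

1260 mol/min

For A: n = n₀ − 1ξ → 353 = 806 − 1ξ, giving ξ = 453 mol/min.
Outlet amounts (n = n₀ + ν ξ):
  A: 806 − 1(453) = 353
  B: 0 + 2(453) = 906
Total out = 353 + 906 = 1259 mol/min.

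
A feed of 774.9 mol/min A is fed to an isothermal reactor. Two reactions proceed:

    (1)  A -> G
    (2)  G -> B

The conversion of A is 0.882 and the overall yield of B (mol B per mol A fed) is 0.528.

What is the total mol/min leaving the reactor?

Conversion of A: A consumed = 1ξ₁ = 0.882 × 774.9 → ξ₁ = 683.5 mol/min.
Yield of B: 1ξ₂ / 774.9 = 0.528 → ξ₂ = 409.1 mol/min.
Outlet amounts (n = n₀ + Σ ν·ξ):
  A: 774.9 − 1(683.5) = 91.44
  G: 0 + 1(683.5) − 1(409.1) = 274.3
  B: 0 + 1(409.1) = 409.1
Total out = 91.44 + 274.3 + 409.1 = 774.9 mol/min.

775 mol/min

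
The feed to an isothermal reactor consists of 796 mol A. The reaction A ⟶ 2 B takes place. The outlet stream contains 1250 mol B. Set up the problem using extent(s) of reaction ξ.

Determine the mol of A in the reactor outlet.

171 mol

For B: n = n₀ + 2ξ → 1250 = 0 + 2ξ, giving ξ = 625 mol.
Outlet amounts (n = n₀ + ν ξ):
  A: 796 − 1(625) = 171
  B: 0 + 2(625) = 1250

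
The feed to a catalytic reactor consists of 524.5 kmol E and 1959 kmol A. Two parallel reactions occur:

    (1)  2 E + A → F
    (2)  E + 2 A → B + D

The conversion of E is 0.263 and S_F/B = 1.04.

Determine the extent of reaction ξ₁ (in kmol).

Conversion of E: E consumed = 0.263 × 524.5 = 137.9 kmol = 2ξ₁ + 1ξ₂.
Selectivity: 1ξ₁ / (1ξ₂) = 1.04 → ξ₁ = 1.04 ξ₂.
Substitute: (2·1.04 + 1) ξ₂ = 137.9 → ξ₂ = 44.79 kmol, ξ₁ = 46.58 kmol.
Outlet amounts (n = n₀ + Σ ν·ξ):
  E: 524.5 − 2(46.58) − 1(44.79) = 386.6
  A: 1959 − 1(46.58) − 2(44.79) = 1823
  F: 0 + 1(46.58) = 46.58
  B: 0 + 1(44.79) = 44.79
  D: 0 + 1(44.79) = 44.79

ξ₁ = 46.6 kmol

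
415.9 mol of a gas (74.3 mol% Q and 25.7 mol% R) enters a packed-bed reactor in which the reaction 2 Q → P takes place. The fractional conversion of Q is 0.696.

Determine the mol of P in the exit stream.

Q reacted = 0.696 × 309 = 215.1 mol; ν_Q = −2, so ξ = 215.1/2 = 107.5 mol.
Outlet amounts (n = n₀ + ν ξ):
  Q: 309 − 2(107.5) = 93.94
  P: 0 + 1(107.5) = 107.5
  R: 106.9 (inert)

108 mol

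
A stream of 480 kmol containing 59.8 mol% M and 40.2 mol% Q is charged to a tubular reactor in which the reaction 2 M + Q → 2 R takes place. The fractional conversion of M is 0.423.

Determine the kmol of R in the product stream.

M reacted = 0.423 × 287 = 121.4 kmol; ν_M = −2, so ξ = 121.4/2 = 60.71 kmol.
Outlet amounts (n = n₀ + ν ξ):
  M: 287 − 2(60.71) = 165.6
  Q: 193 − 1(60.71) = 132.3
  R: 0 + 2(60.71) = 121.4

121 kmol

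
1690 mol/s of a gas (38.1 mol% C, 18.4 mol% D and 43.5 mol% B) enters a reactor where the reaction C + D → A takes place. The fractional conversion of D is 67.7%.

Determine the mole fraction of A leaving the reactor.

0.142

D reacted = 0.677 × 311 = 210.5 mol/s; ν_D = −1, so ξ = 210.5/1 = 210.5 mol/s.
Outlet amounts (n = n₀ + ν ξ):
  C: 643.9 − 1(210.5) = 433.4
  D: 311 − 1(210.5) = 100.4
  A: 0 + 1(210.5) = 210.5
  B: 735.1 (inert)
Total out = 1479 mol/s; y_A = 210.5 / 1479 = 0.1423.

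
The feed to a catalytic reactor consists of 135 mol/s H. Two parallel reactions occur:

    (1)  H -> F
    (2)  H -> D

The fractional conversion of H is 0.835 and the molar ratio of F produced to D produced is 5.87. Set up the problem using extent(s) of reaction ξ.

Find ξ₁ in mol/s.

Conversion of H: H consumed = 0.835 × 135 = 112.7 mol/s = 1ξ₁ + 1ξ₂.
Selectivity: 1ξ₁ / (1ξ₂) = 5.87 → ξ₁ = 5.87 ξ₂.
Substitute: (1·5.87 + 1) ξ₂ = 112.7 → ξ₂ = 16.41 mol/s, ξ₁ = 96.32 mol/s.
Outlet amounts (n = n₀ + Σ ν·ξ):
  H: 135 − 1(96.32) − 1(16.41) = 22.28
  F: 0 + 1(96.32) = 96.32
  D: 0 + 1(16.41) = 16.41

ξ₁ = 96.3 mol/s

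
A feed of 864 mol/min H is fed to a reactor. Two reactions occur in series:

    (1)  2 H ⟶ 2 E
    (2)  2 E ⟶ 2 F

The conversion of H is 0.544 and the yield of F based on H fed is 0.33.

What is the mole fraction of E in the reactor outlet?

Conversion of H: H consumed = 2ξ₁ = 0.544 × 864 → ξ₁ = 235 mol/min.
Yield of F: 2ξ₂ / 864 = 0.33 → ξ₂ = 142.6 mol/min.
Outlet amounts (n = n₀ + Σ ν·ξ):
  H: 864 − 2(235) = 394
  E: 0 + 2(235) − 2(142.6) = 184.9
  F: 0 + 2(142.6) = 285.1
Total out = 864 mol/min; y_E = 184.9 / 864 = 0.214.

0.214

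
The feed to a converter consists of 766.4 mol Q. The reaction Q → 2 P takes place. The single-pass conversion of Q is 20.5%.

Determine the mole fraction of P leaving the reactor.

Q reacted = 0.205 × 766.4 = 157.1 mol; ν_Q = −1, so ξ = 157.1/1 = 157.1 mol.
Outlet amounts (n = n₀ + ν ξ):
  Q: 766.4 − 1(157.1) = 609.3
  P: 0 + 2(157.1) = 314.2
Total out = 923.5 mol; y_P = 314.2 / 923.5 = 0.3402.

0.34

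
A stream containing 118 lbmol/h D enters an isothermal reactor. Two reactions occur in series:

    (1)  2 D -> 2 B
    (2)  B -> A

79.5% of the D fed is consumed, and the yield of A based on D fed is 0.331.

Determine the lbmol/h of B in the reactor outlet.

54.8 lbmol/h

Conversion of D: D consumed = 2ξ₁ = 0.795 × 118 → ξ₁ = 46.91 lbmol/h.
Yield of A: 1ξ₂ / 118 = 0.331 → ξ₂ = 39.06 lbmol/h.
Outlet amounts (n = n₀ + Σ ν·ξ):
  D: 118 − 2(46.91) = 24.19
  B: 0 + 2(46.91) − 1(39.06) = 54.75
  A: 0 + 1(39.06) = 39.06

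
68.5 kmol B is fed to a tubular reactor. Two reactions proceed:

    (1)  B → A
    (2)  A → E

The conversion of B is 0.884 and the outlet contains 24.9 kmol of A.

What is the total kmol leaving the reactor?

Conversion of B: B consumed = 1ξ₁ = 0.884 × 68.5 → ξ₁ = 60.55 kmol.
A balance: n_A = 0 + 1ξ₁ − 1ξ₂ = 24.9 → ξ₂ = (1·60.55 − 24.9)/1 = 35.65 kmol.
Outlet amounts (n = n₀ + Σ ν·ξ):
  B: 68.5 − 1(60.55) = 7.946
  A: 0 + 1(60.55) − 1(35.65) = 24.9
  E: 0 + 1(35.65) = 35.65
Total out = 7.946 + 24.9 + 35.65 = 68.5 kmol.

68.5 kmol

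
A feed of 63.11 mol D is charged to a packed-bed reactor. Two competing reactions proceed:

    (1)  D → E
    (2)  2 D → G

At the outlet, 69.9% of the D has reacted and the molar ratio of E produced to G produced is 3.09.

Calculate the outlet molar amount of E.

26.8 mol

Conversion of D: D consumed = 0.699 × 63.11 = 44.11 mol = 1ξ₁ + 2ξ₂.
Selectivity: 1ξ₁ / (1ξ₂) = 3.09 → ξ₁ = 3.09 ξ₂.
Substitute: (1·3.09 + 2) ξ₂ = 44.11 → ξ₂ = 8.667 mol, ξ₁ = 26.78 mol.
Outlet amounts (n = n₀ + Σ ν·ξ):
  D: 63.11 − 1(26.78) − 2(8.667) = 19
  E: 0 + 1(26.78) = 26.78
  G: 0 + 1(8.667) = 8.667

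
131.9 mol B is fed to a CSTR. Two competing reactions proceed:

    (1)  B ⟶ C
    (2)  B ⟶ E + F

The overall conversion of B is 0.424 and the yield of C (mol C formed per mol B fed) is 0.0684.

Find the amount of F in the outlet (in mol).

Yield of C: 1ξ₁ / 131.9 = 0.0684 → ξ₁ = 9.022 mol.
Conversion of B: 1ξ₁ + 1ξ₂ = 0.424 × 131.9 = 55.93 → ξ₂ = 46.9 mol.
Outlet amounts (n = n₀ + Σ ν·ξ):
  B: 131.9 − 1(9.022) − 1(46.9) = 75.97
  C: 0 + 1(9.022) = 9.022
  E: 0 + 1(46.9) = 46.9
  F: 0 + 1(46.9) = 46.9

46.9 mol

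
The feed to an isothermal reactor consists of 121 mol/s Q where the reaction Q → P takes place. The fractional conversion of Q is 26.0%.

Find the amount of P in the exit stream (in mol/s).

Q reacted = 0.26 × 121 = 31.46 mol/s; ν_Q = −1, so ξ = 31.46/1 = 31.46 mol/s.
Outlet amounts (n = n₀ + ν ξ):
  Q: 121 − 1(31.46) = 89.54
  P: 0 + 1(31.46) = 31.46

31.5 mol/s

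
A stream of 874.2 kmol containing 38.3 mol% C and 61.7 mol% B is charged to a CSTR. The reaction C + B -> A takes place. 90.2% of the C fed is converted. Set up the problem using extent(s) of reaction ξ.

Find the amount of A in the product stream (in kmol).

302 kmol

C reacted = 0.902 × 334.8 = 302 kmol; ν_C = −1, so ξ = 302/1 = 302 kmol.
Outlet amounts (n = n₀ + ν ξ):
  C: 334.8 − 1(302) = 32.81
  B: 539.4 − 1(302) = 237.4
  A: 0 + 1(302) = 302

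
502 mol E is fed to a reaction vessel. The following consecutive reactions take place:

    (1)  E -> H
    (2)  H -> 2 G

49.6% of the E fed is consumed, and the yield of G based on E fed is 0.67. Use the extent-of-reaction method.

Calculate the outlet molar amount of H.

80.8 mol

Conversion of E: E consumed = 1ξ₁ = 0.496 × 502 → ξ₁ = 249 mol.
Yield of G: 2ξ₂ / 502 = 0.67 → ξ₂ = 168.2 mol.
Outlet amounts (n = n₀ + Σ ν·ξ):
  E: 502 − 1(249) = 253
  H: 0 + 1(249) − 1(168.2) = 80.82
  G: 0 + 2(168.2) = 336.3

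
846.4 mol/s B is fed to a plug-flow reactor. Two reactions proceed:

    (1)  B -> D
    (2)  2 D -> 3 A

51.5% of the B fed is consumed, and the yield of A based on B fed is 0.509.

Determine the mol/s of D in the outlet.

149 mol/s

Conversion of B: B consumed = 1ξ₁ = 0.515 × 846.4 → ξ₁ = 435.9 mol/s.
Yield of A: 3ξ₂ / 846.4 = 0.509 → ξ₂ = 143.6 mol/s.
Outlet amounts (n = n₀ + Σ ν·ξ):
  B: 846.4 − 1(435.9) = 410.5
  D: 0 + 1(435.9) − 2(143.6) = 148.7
  A: 0 + 3(143.6) = 430.8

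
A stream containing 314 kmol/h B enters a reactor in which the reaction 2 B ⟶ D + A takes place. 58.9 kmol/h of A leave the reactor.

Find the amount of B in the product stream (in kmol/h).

For A: n = n₀ + 1ξ → 58.9 = 0 + 1ξ, giving ξ = 58.9 kmol/h.
Outlet amounts (n = n₀ + ν ξ):
  B: 314 − 2(58.9) = 196.2
  D: 0 + 1(58.9) = 58.9
  A: 0 + 1(58.9) = 58.9

196 kmol/h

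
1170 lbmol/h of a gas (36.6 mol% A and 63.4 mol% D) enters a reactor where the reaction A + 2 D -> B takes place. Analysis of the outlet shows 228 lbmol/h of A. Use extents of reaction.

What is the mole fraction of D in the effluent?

0.444

For A: n = n₀ − 1ξ → 228 = 428.2 − 1ξ, giving ξ = 200.2 lbmol/h.
Outlet amounts (n = n₀ + ν ξ):
  A: 428.2 − 1(200.2) = 228
  D: 741.8 − 2(200.2) = 341.3
  B: 0 + 1(200.2) = 200.2
Total out = 769.6 lbmol/h; y_D = 341.3 / 769.6 = 0.4436.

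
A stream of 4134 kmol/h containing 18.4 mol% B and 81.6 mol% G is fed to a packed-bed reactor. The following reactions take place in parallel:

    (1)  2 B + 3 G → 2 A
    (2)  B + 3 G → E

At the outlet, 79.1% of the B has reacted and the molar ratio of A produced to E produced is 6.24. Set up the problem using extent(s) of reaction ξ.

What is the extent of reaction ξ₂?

ξ₂ = 83.1 kmol/h

Conversion of B: B consumed = 0.791 × 760.7 = 601.7 kmol/h = 2ξ₁ + 1ξ₂.
Selectivity: 2ξ₁ / (1ξ₂) = 6.24 → ξ₁ = 3.12 ξ₂.
Substitute: (2·3.12 + 1) ξ₂ = 601.7 → ξ₂ = 83.1 kmol/h, ξ₁ = 259.3 kmol/h.
Outlet amounts (n = n₀ + Σ ν·ξ):
  B: 760.7 − 2(259.3) − 1(83.1) = 159
  G: 3373 − 3(259.3) − 3(83.1) = 2346
  A: 0 + 2(259.3) = 518.6
  E: 0 + 1(83.1) = 83.1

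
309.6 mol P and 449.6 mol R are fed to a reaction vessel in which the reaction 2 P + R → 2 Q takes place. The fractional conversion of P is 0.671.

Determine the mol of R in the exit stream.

346 mol

P reacted = 0.671 × 309.6 = 207.7 mol; ν_P = −2, so ξ = 207.7/2 = 103.9 mol.
Outlet amounts (n = n₀ + ν ξ):
  P: 309.6 − 2(103.9) = 101.9
  R: 449.6 − 1(103.9) = 345.7
  Q: 0 + 2(103.9) = 207.7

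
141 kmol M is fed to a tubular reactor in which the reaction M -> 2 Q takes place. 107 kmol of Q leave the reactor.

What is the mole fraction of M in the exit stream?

0.45

For Q: n = n₀ + 2ξ → 107 = 0 + 2ξ, giving ξ = 53.5 kmol.
Outlet amounts (n = n₀ + ν ξ):
  M: 141 − 1(53.5) = 87.5
  Q: 0 + 2(53.5) = 107
Total out = 194.5 kmol; y_M = 87.5 / 194.5 = 0.4499.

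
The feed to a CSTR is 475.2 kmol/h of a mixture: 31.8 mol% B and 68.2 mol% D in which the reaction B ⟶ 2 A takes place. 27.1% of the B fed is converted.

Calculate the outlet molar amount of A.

B reacted = 0.271 × 151.1 = 40.95 kmol/h; ν_B = −1, so ξ = 40.95/1 = 40.95 kmol/h.
Outlet amounts (n = n₀ + ν ξ):
  B: 151.1 − 1(40.95) = 110.2
  A: 0 + 2(40.95) = 81.9
  D: 324.1 (inert)

81.9 kmol/h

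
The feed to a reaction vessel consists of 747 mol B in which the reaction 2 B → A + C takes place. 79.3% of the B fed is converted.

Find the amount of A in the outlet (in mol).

B reacted = 0.793 × 747 = 592.4 mol; ν_B = −2, so ξ = 592.4/2 = 296.2 mol.
Outlet amounts (n = n₀ + ν ξ):
  B: 747 − 2(296.2) = 154.6
  A: 0 + 1(296.2) = 296.2
  C: 0 + 1(296.2) = 296.2

296 mol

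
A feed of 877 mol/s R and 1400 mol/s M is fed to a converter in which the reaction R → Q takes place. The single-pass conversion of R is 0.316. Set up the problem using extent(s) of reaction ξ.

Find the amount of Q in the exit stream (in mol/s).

277 mol/s

R reacted = 0.316 × 877 = 277.1 mol/s; ν_R = −1, so ξ = 277.1/1 = 277.1 mol/s.
Outlet amounts (n = n₀ + ν ξ):
  R: 877 − 1(277.1) = 599.9
  Q: 0 + 1(277.1) = 277.1
  M: 1400 (inert)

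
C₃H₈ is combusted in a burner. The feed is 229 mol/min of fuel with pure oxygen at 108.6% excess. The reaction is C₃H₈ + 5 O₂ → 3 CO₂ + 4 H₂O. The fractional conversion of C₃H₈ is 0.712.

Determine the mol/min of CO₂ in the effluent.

Stoichiometric O₂ = 5 × 229 = 1145 mol/min; O₂ fed = 1145 × 2.086 = 2388 mol/min.
Fuel reacted = 0.712 × 229 → ξ = 163 mol/min.
Outlet (n = n₀ + ν ξ):
  C₃H₈: 229 − 1(163) = 65.95
  O₂: 2388 − 5(163) = 1573
  CO₂: 0 + 3(163) = 489.1
  H₂O: 0 + 4(163) = 652.2

489 mol/min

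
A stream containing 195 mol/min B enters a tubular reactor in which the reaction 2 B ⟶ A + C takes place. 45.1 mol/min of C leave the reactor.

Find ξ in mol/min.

ξ = 45.1 mol/min

For C: n = n₀ + 1ξ → 45.1 = 0 + 1ξ, giving ξ = 45.1 mol/min.
Outlet amounts (n = n₀ + ν ξ):
  B: 195 − 2(45.1) = 104.8
  A: 0 + 1(45.1) = 45.1
  C: 0 + 1(45.1) = 45.1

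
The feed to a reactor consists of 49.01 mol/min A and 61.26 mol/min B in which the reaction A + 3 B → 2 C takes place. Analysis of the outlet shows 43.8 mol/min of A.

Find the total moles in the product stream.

For A: n = n₀ − 1ξ → 43.8 = 49.01 − 1ξ, giving ξ = 5.21 mol/min.
Outlet amounts (n = n₀ + ν ξ):
  A: 49.01 − 1(5.21) = 43.8
  B: 61.26 − 3(5.21) = 45.63
  C: 0 + 2(5.21) = 10.42
Total out = 43.8 + 45.63 + 10.42 = 99.85 mol/min.

99.8 mol/min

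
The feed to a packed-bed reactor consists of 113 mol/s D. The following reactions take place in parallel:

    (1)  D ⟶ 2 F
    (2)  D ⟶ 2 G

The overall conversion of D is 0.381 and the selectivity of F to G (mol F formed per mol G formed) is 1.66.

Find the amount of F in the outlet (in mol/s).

Conversion of D: D consumed = 0.381 × 113 = 43.05 mol/s = 1ξ₁ + 1ξ₂.
Selectivity: 2ξ₁ / (2ξ₂) = 1.66 → ξ₁ = 1.66 ξ₂.
Substitute: (1·1.66 + 1) ξ₂ = 43.05 → ξ₂ = 16.19 mol/s, ξ₁ = 26.87 mol/s.
Outlet amounts (n = n₀ + Σ ν·ξ):
  D: 113 − 1(26.87) − 1(16.19) = 69.95
  F: 0 + 2(26.87) = 53.74
  G: 0 + 2(16.19) = 32.37

53.7 mol/s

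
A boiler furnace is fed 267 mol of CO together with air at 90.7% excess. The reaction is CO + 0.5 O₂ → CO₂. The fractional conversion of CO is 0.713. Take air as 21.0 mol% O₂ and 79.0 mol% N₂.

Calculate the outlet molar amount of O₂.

Stoichiometric O₂ = 0.5 × 267 = 133.5 mol; O₂ fed = 133.5 × 1.907 = 254.6 mol.
N₂ fed = 254.6 × 79/21 = 957.7 mol.
Fuel reacted = 0.713 × 267 → ξ = 190.4 mol.
Outlet (n = n₀ + ν ξ):
  CO: 267 − 1(190.4) = 76.63
  O₂: 254.6 − 0.5(190.4) = 159.4
  N₂: 957.7 (inert)
  CO₂: 0 + 1(190.4) = 190.4

159 mol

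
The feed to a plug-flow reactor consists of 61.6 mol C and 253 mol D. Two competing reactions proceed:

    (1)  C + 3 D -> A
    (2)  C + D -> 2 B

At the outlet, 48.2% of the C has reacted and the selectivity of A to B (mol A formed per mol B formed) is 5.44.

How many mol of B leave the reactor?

Conversion of C: C consumed = 0.482 × 61.6 = 29.69 mol = 1ξ₁ + 1ξ₂.
Selectivity: 1ξ₁ / (2ξ₂) = 5.44 → ξ₁ = 10.88 ξ₂.
Substitute: (1·10.88 + 1) ξ₂ = 29.69 → ξ₂ = 2.499 mol, ξ₁ = 27.19 mol.
Outlet amounts (n = n₀ + Σ ν·ξ):
  C: 61.6 − 1(27.19) − 1(2.499) = 31.91
  D: 253 − 3(27.19) − 1(2.499) = 168.9
  A: 0 + 1(27.19) = 27.19
  B: 0 + 2(2.499) = 4.999

5 mol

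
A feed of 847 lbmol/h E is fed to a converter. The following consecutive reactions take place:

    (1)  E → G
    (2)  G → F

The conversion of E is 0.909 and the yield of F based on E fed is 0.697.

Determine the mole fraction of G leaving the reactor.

Conversion of E: E consumed = 1ξ₁ = 0.909 × 847 → ξ₁ = 769.9 lbmol/h.
Yield of F: 1ξ₂ / 847 = 0.697 → ξ₂ = 590.4 lbmol/h.
Outlet amounts (n = n₀ + Σ ν·ξ):
  E: 847 − 1(769.9) = 77.08
  G: 0 + 1(769.9) − 1(590.4) = 179.6
  F: 0 + 1(590.4) = 590.4
Total out = 847 lbmol/h; y_G = 179.6 / 847 = 0.212.

0.212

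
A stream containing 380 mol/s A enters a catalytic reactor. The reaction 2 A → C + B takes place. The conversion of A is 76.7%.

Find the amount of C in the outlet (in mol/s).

A reacted = 0.767 × 380 = 291.5 mol/s; ν_A = −2, so ξ = 291.5/2 = 145.7 mol/s.
Outlet amounts (n = n₀ + ν ξ):
  A: 380 − 2(145.7) = 88.54
  C: 0 + 1(145.7) = 145.7
  B: 0 + 1(145.7) = 145.7

146 mol/s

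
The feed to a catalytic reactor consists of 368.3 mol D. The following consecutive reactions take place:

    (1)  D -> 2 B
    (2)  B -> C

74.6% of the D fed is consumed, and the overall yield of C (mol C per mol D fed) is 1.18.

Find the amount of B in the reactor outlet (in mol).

115 mol

Conversion of D: D consumed = 1ξ₁ = 0.746 × 368.3 → ξ₁ = 274.8 mol.
Yield of C: 1ξ₂ / 368.3 = 1.18 → ξ₂ = 434.6 mol.
Outlet amounts (n = n₀ + Σ ν·ξ):
  D: 368.3 − 1(274.8) = 93.55
  B: 0 + 2(274.8) − 1(434.6) = 114.9
  C: 0 + 1(434.6) = 434.6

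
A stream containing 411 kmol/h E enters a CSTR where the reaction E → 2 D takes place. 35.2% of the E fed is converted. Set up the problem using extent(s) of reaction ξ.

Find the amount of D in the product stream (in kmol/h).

289 kmol/h

E reacted = 0.352 × 411 = 144.7 kmol/h; ν_E = −1, so ξ = 144.7/1 = 144.7 kmol/h.
Outlet amounts (n = n₀ + ν ξ):
  E: 411 − 1(144.7) = 266.3
  D: 0 + 2(144.7) = 289.3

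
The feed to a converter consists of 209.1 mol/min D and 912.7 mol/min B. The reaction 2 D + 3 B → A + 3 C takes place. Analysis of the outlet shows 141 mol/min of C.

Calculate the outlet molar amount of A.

47 mol/min

For C: n = n₀ + 3ξ → 141 = 0 + 3ξ, giving ξ = 47 mol/min.
Outlet amounts (n = n₀ + ν ξ):
  D: 209.1 − 2(47) = 115.1
  B: 912.7 − 3(47) = 771.7
  A: 0 + 1(47) = 47
  C: 0 + 3(47) = 141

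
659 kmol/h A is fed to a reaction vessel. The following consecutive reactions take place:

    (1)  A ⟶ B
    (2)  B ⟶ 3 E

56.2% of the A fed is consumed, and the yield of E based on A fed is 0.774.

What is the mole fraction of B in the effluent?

0.201

Conversion of A: A consumed = 1ξ₁ = 0.562 × 659 → ξ₁ = 370.4 kmol/h.
Yield of E: 3ξ₂ / 659 = 0.774 → ξ₂ = 170 kmol/h.
Outlet amounts (n = n₀ + Σ ν·ξ):
  A: 659 − 1(370.4) = 288.6
  B: 0 + 1(370.4) − 1(170) = 200.3
  E: 0 + 3(170) = 510.1
Total out = 999 kmol/h; y_B = 200.3 / 999 = 0.2005.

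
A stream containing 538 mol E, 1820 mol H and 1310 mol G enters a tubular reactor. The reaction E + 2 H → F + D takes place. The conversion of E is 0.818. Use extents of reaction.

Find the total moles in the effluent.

E reacted = 0.818 × 538 = 440.1 mol; ν_E = −1, so ξ = 440.1/1 = 440.1 mol.
Outlet amounts (n = n₀ + ν ξ):
  E: 538 − 1(440.1) = 97.92
  H: 1820 − 2(440.1) = 939.8
  F: 0 + 1(440.1) = 440.1
  D: 0 + 1(440.1) = 440.1
  G: 1310 (inert)
Total out = 97.92 + 939.8 + 440.1 + 440.1 + 1310 = 3228 mol.

3230 mol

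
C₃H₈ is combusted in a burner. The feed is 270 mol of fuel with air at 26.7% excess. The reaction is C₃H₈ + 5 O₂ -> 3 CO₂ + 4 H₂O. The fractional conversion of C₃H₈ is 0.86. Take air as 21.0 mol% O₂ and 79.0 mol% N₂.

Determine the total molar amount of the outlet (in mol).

Stoichiometric O₂ = 5 × 270 = 1350 mol; O₂ fed = 1350 × 1.267 = 1710 mol.
N₂ fed = 1710 × 79/21 = 6435 mol.
Fuel reacted = 0.86 × 270 → ξ = 232.2 mol.
Outlet (n = n₀ + ν ξ):
  C₃H₈: 270 − 1(232.2) = 37.8
  O₂: 1710 − 5(232.2) = 549.4
  N₂: 6435 (inert)
  CO₂: 0 + 3(232.2) = 696.6
  H₂O: 0 + 4(232.2) = 928.8
Total out = 37.8 + 549.4 + 6435 + 696.6 + 928.8 = 8647 mol.

8650 mol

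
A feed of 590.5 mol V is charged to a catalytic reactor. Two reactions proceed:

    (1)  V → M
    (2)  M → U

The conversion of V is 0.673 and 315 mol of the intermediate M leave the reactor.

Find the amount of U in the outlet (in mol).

Conversion of V: V consumed = 1ξ₁ = 0.673 × 590.5 → ξ₁ = 397.4 mol.
M balance: n_M = 0 + 1ξ₁ − 1ξ₂ = 315 → ξ₂ = (1·397.4 − 315)/1 = 82.41 mol.
Outlet amounts (n = n₀ + Σ ν·ξ):
  V: 590.5 − 1(397.4) = 193.1
  M: 0 + 1(397.4) − 1(82.41) = 315
  U: 0 + 1(82.41) = 82.41

82.4 mol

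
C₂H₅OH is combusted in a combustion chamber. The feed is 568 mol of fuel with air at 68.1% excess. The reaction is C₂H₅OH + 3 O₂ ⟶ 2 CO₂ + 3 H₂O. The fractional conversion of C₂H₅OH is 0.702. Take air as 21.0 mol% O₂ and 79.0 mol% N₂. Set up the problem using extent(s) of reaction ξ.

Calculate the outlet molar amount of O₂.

Stoichiometric O₂ = 3 × 568 = 1704 mol; O₂ fed = 1704 × 1.681 = 2864 mol.
N₂ fed = 2864 × 79/21 = 10780 mol.
Fuel reacted = 0.702 × 568 → ξ = 398.7 mol.
Outlet (n = n₀ + ν ξ):
  C₂H₅OH: 568 − 1(398.7) = 169.3
  O₂: 2864 − 3(398.7) = 1668
  N₂: 10780 (inert)
  CO₂: 0 + 2(398.7) = 797.5
  H₂O: 0 + 3(398.7) = 1196

1670 mol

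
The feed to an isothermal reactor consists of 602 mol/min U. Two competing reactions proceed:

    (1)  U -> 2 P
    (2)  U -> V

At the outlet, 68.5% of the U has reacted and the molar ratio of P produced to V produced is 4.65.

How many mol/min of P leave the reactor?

577 mol/min

Conversion of U: U consumed = 0.685 × 602 = 412.4 mol/min = 1ξ₁ + 1ξ₂.
Selectivity: 2ξ₁ / (1ξ₂) = 4.65 → ξ₁ = 2.325 ξ₂.
Substitute: (1·2.325 + 1) ξ₂ = 412.4 → ξ₂ = 124 mol/min, ξ₁ = 288.3 mol/min.
Outlet amounts (n = n₀ + Σ ν·ξ):
  U: 602 − 1(288.3) − 1(124) = 189.6
  P: 0 + 2(288.3) = 576.7
  V: 0 + 1(124) = 124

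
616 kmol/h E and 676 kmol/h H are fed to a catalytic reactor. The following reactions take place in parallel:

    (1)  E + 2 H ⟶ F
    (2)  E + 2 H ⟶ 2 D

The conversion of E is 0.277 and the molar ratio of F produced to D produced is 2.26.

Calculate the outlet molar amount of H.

Conversion of E: E consumed = 0.277 × 616 = 170.6 kmol/h = 1ξ₁ + 1ξ₂.
Selectivity: 1ξ₁ / (2ξ₂) = 2.26 → ξ₁ = 4.52 ξ₂.
Substitute: (1·4.52 + 1) ξ₂ = 170.6 → ξ₂ = 30.91 kmol/h, ξ₁ = 139.7 kmol/h.
Outlet amounts (n = n₀ + Σ ν·ξ):
  E: 616 − 1(139.7) − 1(30.91) = 445.4
  H: 676 − 2(139.7) − 2(30.91) = 334.7
  F: 0 + 1(139.7) = 139.7
  D: 0 + 2(30.91) = 61.82

335 kmol/h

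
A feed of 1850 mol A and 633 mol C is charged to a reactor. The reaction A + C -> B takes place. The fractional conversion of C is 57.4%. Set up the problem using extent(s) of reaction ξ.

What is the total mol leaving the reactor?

2120 mol

C reacted = 0.574 × 633 = 363.3 mol; ν_C = −1, so ξ = 363.3/1 = 363.3 mol.
Outlet amounts (n = n₀ + ν ξ):
  A: 1850 − 1(363.3) = 1487
  C: 633 − 1(363.3) = 269.7
  B: 0 + 1(363.3) = 363.3
Total out = 1487 + 269.7 + 363.3 = 2120 mol.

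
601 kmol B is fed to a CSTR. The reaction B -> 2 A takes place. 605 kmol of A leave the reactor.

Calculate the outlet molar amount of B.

298 kmol

For A: n = n₀ + 2ξ → 605 = 0 + 2ξ, giving ξ = 302.5 kmol.
Outlet amounts (n = n₀ + ν ξ):
  B: 601 − 1(302.5) = 298.5
  A: 0 + 2(302.5) = 605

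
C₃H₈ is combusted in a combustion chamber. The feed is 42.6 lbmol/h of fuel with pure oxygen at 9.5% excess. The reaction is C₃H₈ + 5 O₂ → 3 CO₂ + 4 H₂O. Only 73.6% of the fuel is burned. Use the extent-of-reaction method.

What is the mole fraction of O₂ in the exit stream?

0.249

Stoichiometric O₂ = 5 × 42.6 = 213 lbmol/h; O₂ fed = 213 × 1.095 = 233.2 lbmol/h.
Fuel reacted = 0.736 × 42.6 → ξ = 31.35 lbmol/h.
Outlet (n = n₀ + ν ξ):
  C₃H₈: 42.6 − 1(31.35) = 11.25
  O₂: 233.2 − 5(31.35) = 76.47
  CO₂: 0 + 3(31.35) = 94.06
  H₂O: 0 + 4(31.35) = 125.4
Total out = 307.2 lbmol/h; y_O₂ = 76.47 / 307.2 = 0.2489.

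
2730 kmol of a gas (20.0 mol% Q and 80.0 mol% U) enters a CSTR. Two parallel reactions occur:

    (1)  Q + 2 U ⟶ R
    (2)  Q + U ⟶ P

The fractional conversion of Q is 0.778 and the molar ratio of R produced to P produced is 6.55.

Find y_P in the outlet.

Conversion of Q: Q consumed = 0.778 × 546 = 424.8 kmol = 1ξ₁ + 1ξ₂.
Selectivity: 1ξ₁ / (1ξ₂) = 6.55 → ξ₁ = 6.55 ξ₂.
Substitute: (1·6.55 + 1) ξ₂ = 424.8 → ξ₂ = 56.26 kmol, ξ₁ = 368.5 kmol.
Outlet amounts (n = n₀ + Σ ν·ξ):
  Q: 546 − 1(368.5) − 1(56.26) = 121.2
  U: 2184 − 2(368.5) − 1(56.26) = 1391
  R: 0 + 1(368.5) = 368.5
  P: 0 + 1(56.26) = 56.26
Total out = 1937 kmol; y_P = 56.26 / 1937 = 0.02905.

0.0291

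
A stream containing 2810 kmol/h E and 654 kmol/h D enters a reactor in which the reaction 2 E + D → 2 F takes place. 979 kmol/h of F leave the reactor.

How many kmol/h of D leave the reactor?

For F: n = n₀ + 2ξ → 979 = 0 + 2ξ, giving ξ = 489.5 kmol/h.
Outlet amounts (n = n₀ + ν ξ):
  E: 2810 − 2(489.5) = 1831
  D: 654 − 1(489.5) = 164.5
  F: 0 + 2(489.5) = 979

164 kmol/h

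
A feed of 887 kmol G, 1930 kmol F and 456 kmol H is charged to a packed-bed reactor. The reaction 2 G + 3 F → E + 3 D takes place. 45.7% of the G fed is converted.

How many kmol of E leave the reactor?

203 kmol

G reacted = 0.457 × 887 = 405.4 kmol; ν_G = −2, so ξ = 405.4/2 = 202.7 kmol.
Outlet amounts (n = n₀ + ν ξ):
  G: 887 − 2(202.7) = 481.6
  F: 1930 − 3(202.7) = 1322
  E: 0 + 1(202.7) = 202.7
  D: 0 + 3(202.7) = 608
  H: 456 (inert)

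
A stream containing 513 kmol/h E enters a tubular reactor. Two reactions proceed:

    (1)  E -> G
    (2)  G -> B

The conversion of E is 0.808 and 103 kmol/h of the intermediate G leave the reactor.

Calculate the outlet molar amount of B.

312 kmol/h

Conversion of E: E consumed = 1ξ₁ = 0.808 × 513 → ξ₁ = 414.5 kmol/h.
G balance: n_G = 0 + 1ξ₁ − 1ξ₂ = 103 → ξ₂ = (1·414.5 − 103)/1 = 311.5 kmol/h.
Outlet amounts (n = n₀ + Σ ν·ξ):
  E: 513 − 1(414.5) = 98.5
  G: 0 + 1(414.5) − 1(311.5) = 103
  B: 0 + 1(311.5) = 311.5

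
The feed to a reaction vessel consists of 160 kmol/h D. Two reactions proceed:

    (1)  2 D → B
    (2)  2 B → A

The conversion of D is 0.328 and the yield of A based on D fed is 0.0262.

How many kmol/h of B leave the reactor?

17.9 kmol/h

Conversion of D: D consumed = 2ξ₁ = 0.328 × 160 → ξ₁ = 26.24 kmol/h.
Yield of A: 1ξ₂ / 160 = 0.0262 → ξ₂ = 4.192 kmol/h.
Outlet amounts (n = n₀ + Σ ν·ξ):
  D: 160 − 2(26.24) = 107.5
  B: 0 + 1(26.24) − 2(4.192) = 17.86
  A: 0 + 1(4.192) = 4.192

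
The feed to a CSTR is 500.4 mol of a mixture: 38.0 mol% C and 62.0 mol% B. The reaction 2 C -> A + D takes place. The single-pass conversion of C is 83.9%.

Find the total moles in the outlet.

C reacted = 0.839 × 190.2 = 159.5 mol; ν_C = −2, so ξ = 159.5/2 = 79.77 mol.
Outlet amounts (n = n₀ + ν ξ):
  C: 190.2 − 2(79.77) = 30.61
  A: 0 + 1(79.77) = 79.77
  D: 0 + 1(79.77) = 79.77
  B: 310.2 (inert)
Total out = 30.61 + 79.77 + 79.77 + 310.2 = 500.4 mol.

500 mol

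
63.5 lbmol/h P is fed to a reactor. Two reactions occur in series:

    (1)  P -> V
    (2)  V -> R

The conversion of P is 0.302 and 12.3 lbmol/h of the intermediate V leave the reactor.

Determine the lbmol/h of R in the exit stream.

6.88 lbmol/h

Conversion of P: P consumed = 1ξ₁ = 0.302 × 63.5 → ξ₁ = 19.18 lbmol/h.
V balance: n_V = 0 + 1ξ₁ − 1ξ₂ = 12.3 → ξ₂ = (1·19.18 − 12.3)/1 = 6.877 lbmol/h.
Outlet amounts (n = n₀ + Σ ν·ξ):
  P: 63.5 − 1(19.18) = 44.32
  V: 0 + 1(19.18) − 1(6.877) = 12.3
  R: 0 + 1(6.877) = 6.877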